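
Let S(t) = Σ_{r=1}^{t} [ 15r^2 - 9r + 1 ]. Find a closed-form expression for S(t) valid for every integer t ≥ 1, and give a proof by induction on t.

We claim S(t) = t(5t^2 + 3t - 1) for all t ≥ 1.
Base step (t = 1): S(1) = 7, and the closed form gives 7. They agree.
For the inductive step, assume it holds for an arbitrary r ≥ 1, so S(r) = r(5r^2 + 3r - 1).
Then S(r+1) = S(r) + (15r^2 + 21r + 7) = (r(5r^2 + 3r - 1)) + (15r^2 + 21r + 7).
Simplifying, S(r+1) = (r + 1)(5r^2 + 13r + 7) = (r+1)(5(r+1)^2 + 3(r+1) - 1),
which is the closed form with t = r+1.
Hence, by induction on t, the claim holds for every t ≥ 1.

S(t) = t(5t^2 + 3t - 1)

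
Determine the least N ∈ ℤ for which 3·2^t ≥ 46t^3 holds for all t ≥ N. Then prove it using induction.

At t = 15: 98304 < 155250, so the inequality fails and N ≥ 16. We prove 3·2^t ≥ 46t^3 for all t ≥ 16.
Base step (t = 16): 3·2^t = 196608 and 46t^3 = 188416, so 196608 ≥ 188416.
Suppose the result is true for t = k, so 3·2^k ≥ 46k^3.
Then 3·2^(k + 1) = 2·(3·2^k) ≥ 2·(46k^3).
Also, for k ≥ 16 we have 2·(46k^3) ≥ 46(k+1)^3, since 2 ≥ (1 + 1/k)^3 for all k ≥ 16.
Combining, 3·2^(k + 1) ≥ 46(k+1)^3.
This completes the induction.
Hence the smallest such N is 16.

N = 16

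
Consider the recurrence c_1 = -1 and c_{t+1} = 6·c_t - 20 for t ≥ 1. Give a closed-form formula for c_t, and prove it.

Computing the first terms: c_1 = -1, c_2 = -26, c_3 = -176. This suggests c_t = -5·6^(t - 1) + 4.
When t = 1: the formula gives -1 = -1 = c_1.
Inductive step: assume the claim holds for t = p, so c_p = -5·6^(p - 1) + 4.
Then c_{p+1} = 6·c_p - 20 = 6·(-5·6^(p - 1) + 4) - 20 = -5·6^p + 4 = -5·6^((p+1) - 1) + 4,
which is the claimed formula at t = p+1.
By induction, the statement is established for all t ≥ 1.

c_t = -5·6^(t - 1) + 4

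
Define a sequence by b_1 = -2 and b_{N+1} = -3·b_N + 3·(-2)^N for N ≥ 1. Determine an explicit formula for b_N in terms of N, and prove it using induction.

Computing the first terms: b_1 = -2, b_2 = 0, b_3 = 12. This suggests b_N = 3(-2)^N + 4(-3)^(N - 1).
When N = 1: the formula gives -2 = -2 = b_1.
Inductive step: suppose the statement holds for some r ≥ 1, so b_r = 3(-2)^r + 4(-3)^(r - 1).
Then b_{r+1} = -3·b_r + 3·(-2)^r = -3·(3(-2)^r + 4(-3)^(r - 1)) + 3·(-2)^r = 3(-2)^(r + 1) + 4(-3)^r = 3(-2)^(r+1) + 4(-3)^((r+1) - 1),
which is the claimed formula at N = r+1.
Hence, by induction on N, the claim holds for every N ≥ 1.

b_N = 3(-2)^N + 4(-3)^(N - 1)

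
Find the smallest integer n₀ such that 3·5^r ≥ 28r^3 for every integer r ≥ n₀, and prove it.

At r = 3: 375 < 756, so the inequality fails and n₀ ≥ 4. We prove 3·5^r ≥ 28r^3 for all r ≥ 4.
Base step (r = 4): 3·5^r = 1875 and 28r^3 = 1792, so 1875 ≥ 1792.
Suppose the result is true for r = i, so 3·5^i ≥ 28i^3.
Then 3·5^(i + 1) = 5·(3·5^i) ≥ 5·(28i^3).
Also, for i ≥ 4 we have 5·(28i^3) ≥ 28(i+1)^3, since 5 ≥ (1 + 1/i)^3 for all i ≥ 4.
Combining, 3·5^(i + 1) ≥ 28(i+1)^3.
By induction, the statement is established for all r ≥ 4.
Hence the smallest such n₀ is 4.

n₀ = 4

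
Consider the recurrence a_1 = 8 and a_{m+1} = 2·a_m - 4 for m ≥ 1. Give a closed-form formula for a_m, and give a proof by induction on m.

Computing the first terms: a_1 = 8, a_2 = 12, a_3 = 20. This suggests a_m = 2^(m + 1) + 4.
When m = 1: the formula gives 8 = 8 = a_1.
Inductive step: assume the claim holds for m = j, so a_j = 2^(j + 1) + 4.
Then a_{j+1} = 2·a_j - 4 = 2·(2^(j + 1) + 4) - 4 = 2^(j + 2) + 4 = 2^((j+1) + 1) + 4,
which is the claimed formula at m = j+1.
This completes the induction.

a_m = 2^(m + 1) + 4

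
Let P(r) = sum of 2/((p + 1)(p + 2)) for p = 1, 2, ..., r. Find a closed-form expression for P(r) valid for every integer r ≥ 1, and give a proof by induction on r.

P(r) = r/(r + 2)

We claim P(r) = r/(r + 2) for all r ≥ 1.
Base step (r = 1): P(1) = 1/3, and the closed form gives 1/3. They agree.
Suppose the result is true for r = p, so P(p) = p/(p + 2).
Then P(p+1) = P(p) + (2/((p + 2)(p + 3))) = (p/(p + 2)) + (2/((p + 2)(p + 3))).
Simplifying, P(p+1) = (p + 1)/(p + 3) = (p+1)/((p+1) + 2),
which is the closed form with r = p+1.
By induction, the statement is established for all r ≥ 1.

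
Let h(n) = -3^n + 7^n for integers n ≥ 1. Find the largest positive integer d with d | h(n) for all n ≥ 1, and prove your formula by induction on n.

d = 4

Computing the first values: h(1) = 4 and h(2) = 40; gcd(4, 40) = 4, so d ≤ 4.
We prove 4 | -3^n + 7^n for all n ≥ 1 by induction on n.
When n = 1: h(1) = 4 = 4·(1), so 4 | h(1).
Suppose the result is true for n = i, i.e. 4 | h(i). Then
7^{i+1} − 3^{i+1} = 7·7^i − 3·3^i = 7·(7^i − 3^i) + (4)·3^i. The first term is divisible by 4 by the inductive hypothesis, and the second term (4)·3^i is divisible by 4 since 4 | 4. Hence 4 | h(i+1).
This completes the induction.
Therefore the largest such d is 4.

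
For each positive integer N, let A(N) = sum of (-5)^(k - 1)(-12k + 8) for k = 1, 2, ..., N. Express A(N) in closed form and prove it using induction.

We claim A(N) = (-5)^N(2N - 1) + 1 for all N ≥ 1.
For the base case N = 1: A(1) = -4, and the closed form gives -4. They agree.
For the inductive step, assume it holds for an arbitrary k ≥ 1, so A(k) = (-5)^k(2k - 1) + 1.
Then A(k+1) = A(k) + ((-5)^k(-12k - 4)) = ((-5)^k(2k - 1) + 1) + ((-5)^k(-12k - 4)).
Simplifying, A(k+1) = -10(-5)^k·k - 5(-5)^k + 1 = (-5)^(k+1)(2(k+1) - 1) + 1,
which is the closed form with N = k+1.
This completes the induction.

A(N) = (-5)^N(2N - 1) + 1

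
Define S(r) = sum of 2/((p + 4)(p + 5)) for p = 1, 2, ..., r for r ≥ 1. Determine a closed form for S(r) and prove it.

We claim S(r) = 2r/(5(r + 5)) for all r ≥ 1.
Base step (r = 1): S(1) = 1/15, and the closed form gives 1/15. They agree.
Inductive step: suppose the statement holds for some p ≥ 1, so S(p) = 2p/(5(p + 5)).
Then S(p+1) = S(p) + (2/((p + 5)(p + 6))) = (2p/(5(p + 5))) + (2/((p + 5)(p + 6))).
Simplifying, S(p+1) = 2(p + 1)/(5(p + 6)) = 2(p+1)/(5((p+1) + 5)),
which is the closed form with r = p+1.
This completes the induction.

S(r) = 2r/(5(r + 5))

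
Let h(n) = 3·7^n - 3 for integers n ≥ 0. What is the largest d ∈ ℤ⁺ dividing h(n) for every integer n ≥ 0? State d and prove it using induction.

Computing the first values: h(0) = 0 and h(1) = 18; gcd(0, 18) = 18, so d ≤ 18.
We prove 18 | 3·7^n - 3 for all n ≥ 0 by induction on n.
For the base case n = 0: h(0) = 0 = 18·(0), so 18 | h(0).
Suppose the result is true for n = j, i.e. 18 | h(j). Then
h(j+1) = 3·7^(j+1) - 3 = 7·(3·7^j - 3) + 18 = 7·h(j) + 18. The first term is divisible by 18 by the inductive hypothesis, and 18 is divisible by 18. Hence 18 | h(j+1).
By the principle of mathematical induction, the result holds for all n ≥ 0.
Therefore the largest such d is 18.

d = 18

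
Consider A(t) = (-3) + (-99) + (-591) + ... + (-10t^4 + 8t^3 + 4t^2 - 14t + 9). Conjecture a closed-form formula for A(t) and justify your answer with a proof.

We claim A(t) = -t(2t^4 + 3t^3 - 2t^2 + 3t - 3) for all t ≥ 1.
Base case (t = 1): A(1) = -3, and the closed form gives -3. They agree.
Suppose the result is true for t = i, so A(i) = i(-2i^4 - 3i^3 + 2i^2 - 3i + 3).
Then A(i+1) = A(i) + (-10i^4 - 32i^3 - 32i^2 - 22i - 3) = (i(-2i^4 - 3i^3 + 2i^2 - 3i + 3)) + (-10i^4 - 32i^3 - 32i^2 - 22i - 3).
Simplifying, A(i+1) = -(i + 1)(2i^4 + 11i^3 + 19i^2 + 16i + 3) = -(i+1)(2(i+1)^4 + 3(i+1)^3 - 2(i+1)^2 + 3(i+1) - 3),
which is the closed form with t = i+1.
By induction, the statement is established for all t ≥ 1.

A(t) = -t(2t^4 + 3t^3 - 2t^2 + 3t - 3)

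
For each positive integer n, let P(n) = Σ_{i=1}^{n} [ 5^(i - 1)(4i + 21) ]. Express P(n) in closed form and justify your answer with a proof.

We claim P(n) = 5^n(n + 5) - 5 for all n ≥ 1.
Base case (n = 1): P(1) = 25, and the closed form gives 25. They agree.
Inductive step: assume the claim holds for n = i, so P(i) = 5^i(i + 5) - 5.
Then P(i+1) = P(i) + (5^i(4i + 25)) = (5^i(i + 5) - 5) + (5^i(4i + 25)).
Simplifying, P(i+1) = 5·5^i·i + 30·5^i - 5 = 5^(i+1)((i+1) + 5) - 5,
which is the closed form with n = i+1.
This completes the induction.

P(n) = 5^n(n + 5) - 5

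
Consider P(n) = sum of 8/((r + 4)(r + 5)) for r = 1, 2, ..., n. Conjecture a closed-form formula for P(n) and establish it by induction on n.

We claim P(n) = 8n/(5(n + 5)) for all n ≥ 1.
For the base case n = 1: P(1) = 4/15, and the closed form gives 4/15. They agree.
For the inductive step, assume it holds for an arbitrary r ≥ 1, so P(r) = 8r/(5(r + 5)).
Then P(r+1) = P(r) + (8/((r + 5)(r + 6))) = (8r/(5(r + 5))) + (8/((r + 5)(r + 6))).
Simplifying, P(r+1) = 8(r + 1)/(5(r + 6)) = 8(r+1)/(5((r+1) + 5)),
which is the closed form with n = r+1.
By induction, the statement is established for all n ≥ 1.

P(n) = 8n/(5(n + 5))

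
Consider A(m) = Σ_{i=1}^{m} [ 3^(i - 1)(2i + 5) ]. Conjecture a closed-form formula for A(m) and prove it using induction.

We claim A(m) = 3^m(m + 2) - 2 for all m ≥ 1.
When m = 1: A(1) = 7, and the closed form gives 7. They agree.
Inductive step: assume the claim holds for m = i, so A(i) = 3^i(i + 2) - 2.
Then A(i+1) = A(i) + (3^i(2i + 7)) = (3^i(i + 2) - 2) + (3^i(2i + 7)).
Simplifying, A(i+1) = 3^(i + 1)i + 3^(i + 2) - 2 = 3^(i+1)((i+1) + 2) - 2,
which is the closed form with m = i+1.
This completes the induction.

A(m) = 3^m(m + 2) - 2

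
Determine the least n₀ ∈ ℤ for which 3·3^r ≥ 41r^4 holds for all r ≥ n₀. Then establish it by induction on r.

n₀ = 12

At r = 11: 531441 < 600281, so the inequality fails and n₀ ≥ 12. We prove 3·3^r ≥ 41r^4 for all r ≥ 12.
When r = 12: 3·3^r = 1594323 and 41r^4 = 850176, so 1594323 ≥ 850176.
Suppose the result is true for r = m, so 3·3^m ≥ 41m^4.
Then 3·3^(m + 1) = 3·(3·3^m) ≥ 3·(41m^4).
Also, for m ≥ 12 we have 3·(41m^4) ≥ 41(m+1)^4, since 3 ≥ (1 + 1/m)^4 for all m ≥ 12.
Combining, 3·3^(m + 1) ≥ 41(m+1)^4.
Hence, by induction on r, the claim holds for every r ≥ 12.
Hence the smallest such n₀ is 12.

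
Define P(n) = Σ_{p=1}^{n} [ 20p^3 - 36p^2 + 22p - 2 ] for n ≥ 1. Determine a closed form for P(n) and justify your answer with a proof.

P(n) = n(5n^3 - 2n^2 - 2n + 3)

We claim P(n) = n(5n^3 - 2n^2 - 2n + 3) for all n ≥ 1.
Base case (n = 1): P(1) = 4, and the closed form gives 4. They agree.
Inductive step: assume the claim holds for n = p, so P(p) = p(5p^3 - 2p^2 - 2p + 3).
Then P(p+1) = P(p) + (20p^3 + 24p^2 + 10p + 4) = (p(5p^3 - 2p^2 - 2p + 3)) + (20p^3 + 24p^2 + 10p + 4).
Simplifying, P(p+1) = (p + 1)(5p^3 + 13p^2 + 9p + 4) = (p+1)(5(p+1)^3 - 2(p+1)^2 - 2(p+1) + 3),
which is the closed form with n = p+1.
By induction, the statement is established for all n ≥ 1.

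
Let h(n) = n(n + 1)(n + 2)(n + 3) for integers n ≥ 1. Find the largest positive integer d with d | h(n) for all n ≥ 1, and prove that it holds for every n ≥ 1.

d = 24

Computing the first values: h(1) = 24 and h(2) = 120; gcd(24, 120) = 24, so d ≤ 24.
We prove 24 | n(n + 1)(n + 2)(n + 3) for all n ≥ 1 by induction on n.
For the base case n = 1: h(1) = 24 = 24·(1), so 24 | h(1).
Inductive step: assume the claim holds for n = p, i.e. 24 | h(p). Then
h(p+1) − h(p) = (p+1)·(p+2)·(p+3)·(p+4) − p·(p+1)·(p+2)·(p+3) = (p+1)·(p+2)·(p+3)·[(p+4) − p] = 4·(p+1)·(p+2)·(p+3). The product of 3 consecutive integers is divisible by (3)! = 6, so h(p+1) − h(p) is divisible by 4·6 = 24. By the inductive hypothesis 24 | h(p), hence 24 | h(p+1).
Hence, by induction on n, the claim holds for every n ≥ 1.
Therefore the largest such d is 24.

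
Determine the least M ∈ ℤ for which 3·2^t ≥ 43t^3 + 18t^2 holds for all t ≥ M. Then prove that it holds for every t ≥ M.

At t = 15: 98304 < 149175, so the inequality fails and M ≥ 16. We prove 3·2^t ≥ 43t^3 + 18t^2 for all t ≥ 16.
Base step (t = 16): 3·2^t = 196608 and 43t^3 + 18t^2 = 180736, so 196608 ≥ 180736.
Suppose the result is true for t = m, so 3·2^m ≥ 43m^3 + 18m^2.
Then 3·2^(m + 1) = 2·(3·2^m) ≥ 2·(43m^3 + 18m^2).
Also, for m ≥ 16 we have 2·(43m^3 + 18m^2) ≥ 43(m+1)^3 + 18(m+1)^2, since 2·(43m^3 + 18m^2) − (43(m+1)^3 + 18(m+1)^2) = 43m^3 - 111m^2 - 165m - 61, which is nonnegative for all m ≥ 16.
Combining, 3·2^(m + 1) ≥ 43(m+1)^3 + 18(m+1)^2.
By induction, the statement is established for all t ≥ 16.
Hence the smallest such M is 16.

M = 16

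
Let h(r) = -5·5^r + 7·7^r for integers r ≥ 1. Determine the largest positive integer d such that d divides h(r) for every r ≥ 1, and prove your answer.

Computing the first values: h(1) = 24 and h(2) = 218; gcd(24, 218) = 2, so d ≤ 2.
We prove 2 | -5·5^r + 7·7^r for all r ≥ 1 by induction on r.
When r = 1: h(1) = 24 = 2·(12), so 2 | h(1).
For the inductive step, assume it holds for an arbitrary i ≥ 1, i.e. 2 | h(i). Then
h(i+1) − 7·h(i) = (-5·5^(i+1) + 7·7^(i+1)) − 7·(-5·5^i + 7·7^i) = (-5)·5^i·(5 − 7) = (10)·5^i. Since 2 | h(i) by the inductive hypothesis, 2 | 7·h(i); and 2 | 10 since 10 = 2·5. Therefore 2 | h(i+1).
By the principle of mathematical induction, the result holds for all r ≥ 1.
Therefore the largest such d is 2.

d = 2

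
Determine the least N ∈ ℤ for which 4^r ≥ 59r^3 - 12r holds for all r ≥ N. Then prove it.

At r = 7: 16384 < 20153, so the inequality fails and N ≥ 8. We prove 4^r ≥ 59r^3 - 12r for all r ≥ 8.
When r = 8: 4^r = 65536 and 59r^3 - 12r = 30112, so 65536 ≥ 30112.
Inductive step: suppose the statement holds for some m ≥ 8, so 4^m ≥ 59m^3 - 12m.
Then 4^(m + 1) = 4·(4^m) ≥ 4·(59m^3 - 12m).
Also, for m ≥ 8 we have 4·(59m^3 - 12m) ≥ 59(m+1)^3 - 12(m+1), since 4·(59m^3 - 12m) − (59(m+1)^3 - 12(m+1)) = 177m^3 - 177m^2 - 213m - 47, which is nonnegative for all m ≥ 8.
Combining, 4^(m + 1) ≥ 59(m+1)^3 - 12(m+1).
By induction, the statement is established for all r ≥ 8.
Hence the smallest such N is 8.

N = 8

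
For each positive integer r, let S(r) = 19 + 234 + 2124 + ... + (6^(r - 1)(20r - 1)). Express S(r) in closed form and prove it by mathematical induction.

We claim S(r) = 6^r(4r - 1) + 1 for all r ≥ 1.
For the base case r = 1: S(1) = 19, and the closed form gives 19. They agree.
Inductive step: suppose the statement holds for some j ≥ 1, so S(j) = 6^j(4j - 1) + 1.
Then S(j+1) = S(j) + (6^j(20j + 19)) = (6^j(4j - 1) + 1) + (6^j(20j + 19)).
Simplifying, S(j+1) = 24·6^j·j + 18·6^j + 1 = 6^(j+1)(4(j+1) - 1) + 1,
which is the closed form with r = j+1.
This completes the induction.

S(r) = 6^r(4r - 1) + 1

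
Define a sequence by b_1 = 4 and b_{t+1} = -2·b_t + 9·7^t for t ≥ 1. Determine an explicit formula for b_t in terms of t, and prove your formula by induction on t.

Computing the first terms: b_1 = 4, b_2 = 55, b_3 = 331. This suggests b_t = -3(-2)^(t - 1) + 7^t.
For the base case t = 1: the formula gives 4 = 4 = b_1.
For the inductive step, assume it holds for an arbitrary r ≥ 1, so b_r = -3(-2)^(r - 1) + 7^r.
Then b_{r+1} = -2·b_r + 9·7^r = -2·(-3(-2)^(r - 1) + 7^r) + 9·7^r = -3(-2)^r + 7^(r + 1) = -3(-2)^((r+1) - 1) + 7^(r+1),
which is the claimed formula at t = r+1.
Hence, by induction on t, the claim holds for every t ≥ 1.

b_t = -3(-2)^(t - 1) + 7^t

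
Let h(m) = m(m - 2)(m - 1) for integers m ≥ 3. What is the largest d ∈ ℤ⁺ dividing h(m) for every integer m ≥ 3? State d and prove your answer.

d = 6

Computing the first values: h(3) = 6 and h(4) = 24; gcd(6, 24) = 6, so d ≤ 6.
We prove 6 | m(m - 2)(m - 1) for all m ≥ 3 by induction on m.
When m = 3: h(3) = 6 = 6·(1), so 6 | h(3).
Inductive step: assume the claim holds for m = p, i.e. 6 | h(p). Then
h(p+1) − h(p) = (p-1)·p·(p+1) − (p-2)·(p-1)·p = (p-1)·p·[(p+1) − (p-2)] = 3·(p-1)·p. The product of 2 consecutive integers is divisible by (2)! = 2, so h(p+1) − h(p) is divisible by 3·2 = 6. By the inductive hypothesis 6 | h(p), hence 6 | h(p+1).
This completes the induction.
Therefore the largest such d is 6.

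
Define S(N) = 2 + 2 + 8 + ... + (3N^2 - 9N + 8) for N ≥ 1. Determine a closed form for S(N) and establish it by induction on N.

S(N) = N(N^2 - 3N + 4)

We claim S(N) = N(N^2 - 3N + 4) for all N ≥ 1.
For the base case N = 1: S(1) = 2, and the closed form gives 2. They agree.
Inductive step: suppose the statement holds for some r ≥ 1, so S(r) = r(r^2 - 3r + 4).
Then S(r+1) = S(r) + (3r^2 - 3r + 2) = (r(r^2 - 3r + 4)) + (3r^2 - 3r + 2).
Simplifying, S(r+1) = (r + 1)(r^2 - r + 2) = (r+1)((r+1)^2 - 3(r+1) + 4),
which is the closed form with N = r+1.
Hence, by induction on N, the claim holds for every N ≥ 1.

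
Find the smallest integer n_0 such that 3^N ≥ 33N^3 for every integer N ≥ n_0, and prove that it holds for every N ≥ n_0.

At N = 9: 19683 < 24057, so the inequality fails and n_0 ≥ 10. We prove 3^N ≥ 33N^3 for all N ≥ 10.
Base step (N = 10): 3^N = 59049 and 33N^3 = 33000, so 59049 ≥ 33000.
Suppose the result is true for N = m, so 3^m ≥ 33m^3.
Then 3^(m + 1) = 3·(3^m) ≥ 3·(33m^3).
Also, for m ≥ 10 we have 3·(33m^3) ≥ 33(m+1)^3, since 3 ≥ (1 + 1/m)^3 for all m ≥ 10.
Combining, 3^(m + 1) ≥ 33(m+1)^3.
By the principle of mathematical induction, the result holds for all N ≥ 10.
Hence the smallest such n_0 is 10.

n_0 = 10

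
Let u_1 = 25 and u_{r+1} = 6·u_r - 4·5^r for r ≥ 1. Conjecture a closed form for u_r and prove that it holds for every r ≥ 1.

u_r = 4·5^r + 5·6^(r - 1)

Computing the first terms: u_1 = 25, u_2 = 130, u_3 = 680. This suggests u_r = 4·5^r + 5·6^(r - 1).
For the base case r = 1: the formula gives 25 = 25 = u_1.
Suppose the result is true for r = j, so u_j = 4·5^j + 5·6^(j - 1).
Then u_{j+1} = 6·u_j - 4·5^j = 6·(4·5^j + 5·6^(j - 1)) - 4·5^j = 4·5^(j + 1) + 5·6^j = 4·5^(j+1) + 5·6^((j+1) - 1),
which is the claimed formula at r = j+1.
By the principle of mathematical induction, the result holds for all r ≥ 1.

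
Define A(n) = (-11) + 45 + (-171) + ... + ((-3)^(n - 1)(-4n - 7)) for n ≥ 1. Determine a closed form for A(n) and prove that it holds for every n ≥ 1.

We claim A(n) = (-3)^n(n + 2) - 2 for all n ≥ 1.
When n = 1: A(1) = -11, and the closed form gives -11. They agree.
Inductive step: suppose the statement holds for some p ≥ 1, so A(p) = (-3)^p(p + 2) - 2.
Then A(p+1) = A(p) + ((-3)^p(-4p - 11)) = ((-3)^p(p + 2) - 2) + ((-3)^p(-4p - 11)).
Simplifying, A(p+1) = -3(-3)^p·p - 9(-3)^p - 2 = (-3)^(p+1)((p+1) + 2) - 2,
which is the closed form with n = p+1.
By induction, the statement is established for all n ≥ 1.

A(n) = (-3)^n(n + 2) - 2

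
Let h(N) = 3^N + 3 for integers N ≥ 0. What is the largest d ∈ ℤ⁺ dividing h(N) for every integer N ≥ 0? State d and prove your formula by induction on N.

Computing the first values: h(0) = 4 and h(1) = 6; gcd(4, 6) = 2, so d ≤ 2.
We prove 2 | 3^N + 3 for all N ≥ 0 by induction on N.
When N = 0: h(0) = 4 = 2·(2), so 2 | h(0).
Suppose the result is true for N = r, i.e. 2 | h(r). Then
h(r+1) = 3^(r+1) + 3 = 3·(3^r + 3) - 6 = 3·h(r) - 6. The first term is divisible by 2 by the inductive hypothesis, and -6 is divisible by 2. Hence 2 | h(r+1).
By the principle of mathematical induction, the result holds for all N ≥ 0.
Therefore the largest such d is 2.

d = 2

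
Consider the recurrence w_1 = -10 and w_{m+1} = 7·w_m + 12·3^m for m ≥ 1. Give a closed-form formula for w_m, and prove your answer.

w_m = -3^(m + 1) - 7^(m - 1)

Computing the first terms: w_1 = -10, w_2 = -34, w_3 = -130. This suggests w_m = -3^(m + 1) - 7^(m - 1).
When m = 1: the formula gives -10 = -10 = w_1.
Inductive step: assume the claim holds for m = i, so w_i = -3^(i + 1) - 7^(i - 1).
Then w_{i+1} = 7·w_i + 12·3^i = 7·(-3^(i + 1) - 7^(i - 1)) + 12·3^i = -3^(i + 2) - 7^i = -3^((i+1) + 1) - 7^((i+1) - 1),
which is the claimed formula at m = i+1.
By the principle of mathematical induction, the result holds for all m ≥ 1.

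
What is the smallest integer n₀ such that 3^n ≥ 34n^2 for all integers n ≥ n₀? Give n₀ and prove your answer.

At n = 6: 729 < 1224, so the inequality fails and n₀ ≥ 7. We prove 3^n ≥ 34n^2 for all n ≥ 7.
Base step (n = 7): 3^n = 2187 and 34n^2 = 1666, so 2187 ≥ 1666.
Suppose the result is true for n = j, so 3^j ≥ 34j^2.
Then 3^(j + 1) = 3·(3^j) ≥ 3·(34j^2).
Also, for j ≥ 7 we have 3·(34j^2) ≥ 34(j+1)^2, since 3 ≥ (1 + 1/j)^2 for all j ≥ 7.
Combining, 3^(j + 1) ≥ 34(j+1)^2.
This completes the induction.
Hence the smallest such n₀ is 7.

n₀ = 7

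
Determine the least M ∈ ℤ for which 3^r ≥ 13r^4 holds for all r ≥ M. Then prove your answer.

At r = 11: 177147 < 190333, so the inequality fails and M ≥ 12. We prove 3^r ≥ 13r^4 for all r ≥ 12.
When r = 12: 3^r = 531441 and 13r^4 = 269568, so 531441 ≥ 269568.
Suppose the result is true for r = k, so 3^k ≥ 13k^4.
Then 3^(k + 1) = 3·(3^k) ≥ 3·(13k^4).
Also, for k ≥ 12 we have 3·(13k^4) ≥ 13(k+1)^4, since 3 ≥ (1 + 1/k)^4 for all k ≥ 12.
Combining, 3^(k + 1) ≥ 13(k+1)^4.
By induction, the statement is established for all r ≥ 12.
Hence the smallest such M is 12.

M = 12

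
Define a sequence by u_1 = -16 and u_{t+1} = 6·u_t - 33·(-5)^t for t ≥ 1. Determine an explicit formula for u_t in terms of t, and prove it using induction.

u_t = 3(-5)^t - 6^(t - 1)

Computing the first terms: u_1 = -16, u_2 = 69, u_3 = -411. This suggests u_t = 3(-5)^t - 6^(t - 1).
For the base case t = 1: the formula gives -16 = -16 = u_1.
For the inductive step, assume it holds for an arbitrary r ≥ 1, so u_r = 3(-5)^r - 6^(r - 1).
Then u_{r+1} = 6·u_r - 33·(-5)^r = 6·(3(-5)^r - 6^(r - 1)) - 33·(-5)^r = 3(-5)^(r + 1) - 6^r = 3(-5)^(r+1) - 6^((r+1) - 1),
which is the claimed formula at t = r+1.
By the principle of mathematical induction, the result holds for all t ≥ 1.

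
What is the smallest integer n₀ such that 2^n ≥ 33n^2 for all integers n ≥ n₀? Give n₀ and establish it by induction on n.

n₀ = 13

At n = 12: 4096 < 4752, so the inequality fails and n₀ ≥ 13. We prove 2^n ≥ 33n^2 for all n ≥ 13.
When n = 13: 2^n = 8192 and 33n^2 = 5577, so 8192 ≥ 5577.
Inductive step: suppose the statement holds for some k ≥ 13, so 2^k ≥ 33k^2.
Then 2^(k + 1) = 2·(2^k) ≥ 2·(33k^2).
Also, for k ≥ 13 we have 2·(33k^2) ≥ 33(k+1)^2, since 2 ≥ (1 + 1/k)^2 for all k ≥ 13.
Combining, 2^(k + 1) ≥ 33(k+1)^2.
This completes the induction.
Hence the smallest such n₀ is 13.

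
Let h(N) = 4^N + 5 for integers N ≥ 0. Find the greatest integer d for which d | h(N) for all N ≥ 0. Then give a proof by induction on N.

Computing the first values: h(0) = 6 and h(1) = 9; gcd(6, 9) = 3, so d ≤ 3.
We prove 3 | 4^N + 5 for all N ≥ 0 by induction on N.
Base step (N = 0): h(0) = 6 = 3·(2), so 3 | h(0).
Suppose the result is true for N = r, i.e. 3 | h(r). Then
h(r+1) = 4^(r+1) + 5 = 4·(4^r + 5) - 15 = 4·h(r) - 15. The first term is divisible by 3 by the inductive hypothesis, and -15 is divisible by 3. Hence 3 | h(r+1).
Hence, by induction on N, the claim holds for every N ≥ 0.
Therefore the largest such d is 3.

d = 3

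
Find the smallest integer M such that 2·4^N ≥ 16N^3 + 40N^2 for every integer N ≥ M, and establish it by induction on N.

M = 6

At N = 5: 2048 < 3000, so the inequality fails and M ≥ 6. We prove 2·4^N ≥ 16N^3 + 40N^2 for all N ≥ 6.
For the base case N = 6: 2·4^N = 8192 and 16N^3 + 40N^2 = 4896, so 8192 ≥ 4896.
Suppose the result is true for N = i, so 2·4^i ≥ 16i^3 + 40i^2.
Then 2·4^(i + 1) = 4·(2·4^i) ≥ 4·(16i^3 + 40i^2).
Also, for i ≥ 6 we have 4·(16i^3 + 40i^2) ≥ 16(i+1)^3 + 40(i+1)^2, since 4·(16i^3 + 40i^2) − (16(i+1)^3 + 40(i+1)^2) = 48i^3 + 72i^2 - 128i - 56, which is nonnegative for all i ≥ 6.
Combining, 2·4^(i + 1) ≥ 16(i+1)^3 + 40(i+1)^2.
Hence, by induction on N, the claim holds for every N ≥ 6.
Hence the smallest such M is 6.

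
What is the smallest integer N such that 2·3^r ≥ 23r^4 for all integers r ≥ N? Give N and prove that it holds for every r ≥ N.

At r = 10: 118098 < 230000, so the inequality fails and N ≥ 11. We prove 2·3^r ≥ 23r^4 for all r ≥ 11.
Base step (r = 11): 2·3^r = 354294 and 23r^4 = 336743, so 354294 ≥ 336743.
Inductive step: suppose the statement holds for some j ≥ 11, so 2·3^j ≥ 23j^4.
Then 2·3^(j + 1) = 3·(2·3^j) ≥ 3·(23j^4).
Also, for j ≥ 11 we have 3·(23j^4) ≥ 23(j+1)^4, since 3 ≥ (1 + 1/j)^4 for all j ≥ 11.
Combining, 2·3^(j + 1) ≥ 23(j+1)^4.
This completes the induction.
Hence the smallest such N is 11.

N = 11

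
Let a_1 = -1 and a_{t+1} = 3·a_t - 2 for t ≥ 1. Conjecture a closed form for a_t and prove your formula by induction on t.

Computing the first terms: a_1 = -1, a_2 = -5, a_3 = -17. This suggests a_t = -2·3^(t - 1) + 1.
Base case (t = 1): the formula gives -1 = -1 = a_1.
Suppose the result is true for t = j, so a_j = -2·3^(j - 1) + 1.
Then a_{j+1} = 3·a_j - 2 = 3·(-2·3^(j - 1) + 1) - 2 = -2·3^j + 1 = -2·3^((j+1) - 1) + 1,
which is the claimed formula at t = j+1.
By the principle of mathematical induction, the result holds for all t ≥ 1.

a_t = -2·3^(t - 1) + 1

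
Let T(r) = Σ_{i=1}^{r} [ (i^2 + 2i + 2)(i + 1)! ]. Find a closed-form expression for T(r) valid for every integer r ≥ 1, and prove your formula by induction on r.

T(r) = (r + 1)(r + 2)! - 2

We claim T(r) = (r + 1)(r + 2)! - 2 for all r ≥ 1.
Base step (r = 1): T(1) = 10, and the closed form gives 10. They agree.
Inductive step: suppose the statement holds for some i ≥ 1, so T(i) = (i + 1)(i + 2)! - 2.
Then T(i+1) = T(i) + ((i^2 + 4i + 5)(i + 2)!) = ((i + 1)(i + 2)! - 2) + ((i^2 + 4i + 5)(i + 2)!).
Simplifying, T(i+1) = ((i+1) + 1)((i+1) + 2)! - 2,
which is the closed form with r = i+1.
Hence, by induction on r, the claim holds for every r ≥ 1.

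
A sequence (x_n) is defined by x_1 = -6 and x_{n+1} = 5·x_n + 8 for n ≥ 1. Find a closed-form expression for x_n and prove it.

x_n = -4·5^(n - 1) - 2

Computing the first terms: x_1 = -6, x_2 = -22, x_3 = -102. This suggests x_n = -4·5^(n - 1) - 2.
When n = 1: the formula gives -6 = -6 = x_1.
For the inductive step, assume it holds for an arbitrary k ≥ 1, so x_k = -4·5^(k - 1) - 2.
Then x_{k+1} = 5·x_k + 8 = 5·(-4·5^(k - 1) - 2) + 8 = -4·5^k - 2 = -4·5^((k+1) - 1) - 2,
which is the claimed formula at n = k+1.
This completes the induction.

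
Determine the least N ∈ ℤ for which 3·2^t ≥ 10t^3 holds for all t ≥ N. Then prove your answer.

At t = 12: 12288 < 17280, so the inequality fails and N ≥ 13. We prove 3·2^t ≥ 10t^3 for all t ≥ 13.
Base step (t = 13): 3·2^t = 24576 and 10t^3 = 21970, so 24576 ≥ 21970.
Suppose the result is true for t = r, so 3·2^r ≥ 10r^3.
Then 3·2^(r + 1) = 2·(3·2^r) ≥ 2·(10r^3).
Also, for r ≥ 13 we have 2·(10r^3) ≥ 10(r+1)^3, since 2 ≥ (1 + 1/r)^3 for all r ≥ 13.
Combining, 3·2^(r + 1) ≥ 10(r+1)^3.
Hence, by induction on t, the claim holds for every t ≥ 13.
Hence the smallest such N is 13.

N = 13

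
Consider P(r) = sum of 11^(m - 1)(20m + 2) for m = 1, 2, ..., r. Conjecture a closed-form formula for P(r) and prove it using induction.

P(r) = 2·11^r·r

We claim P(r) = 2·11^r·r for all r ≥ 1.
Base step (r = 1): P(1) = 22, and the closed form gives 22. They agree.
For the inductive step, assume it holds for an arbitrary m ≥ 1, so P(m) = 2·11^m·m.
Then P(m+1) = P(m) + (11^m(20m + 22)) = (2·11^m·m) + (11^m(20m + 22)).
Simplifying, P(m+1) = 22·11^m(m + 1) = 2·11^(m+1)·(m+1),
which is the closed form with r = m+1.
This completes the induction.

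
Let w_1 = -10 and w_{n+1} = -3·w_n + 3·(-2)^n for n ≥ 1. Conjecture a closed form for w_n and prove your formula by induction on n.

Computing the first terms: w_1 = -10, w_2 = 24, w_3 = -60. This suggests w_n = 3(-2)^n - 4(-3)^(n - 1).
Base case (n = 1): the formula gives -10 = -10 = w_1.
For the inductive step, assume it holds for an arbitrary k ≥ 1, so w_k = 3(-2)^k - 4(-3)^(k - 1).
Then w_{k+1} = -3·w_k + 3·(-2)^k = -3·(3(-2)^k - 4(-3)^(k - 1)) + 3·(-2)^k = 3(-2)^(k + 1) - 4(-3)^k = 3(-2)^(k+1) - 4(-3)^((k+1) - 1),
which is the claimed formula at n = k+1.
This completes the induction.

w_n = 3(-2)^n - 4(-3)^(n - 1)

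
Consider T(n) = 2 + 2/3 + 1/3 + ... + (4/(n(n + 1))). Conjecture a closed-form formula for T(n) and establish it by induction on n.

T(n) = 4n/(n + 1)

We claim T(n) = 4n/(n + 1) for all n ≥ 1.
Base case (n = 1): T(1) = 2, and the closed form gives 2. They agree.
Inductive step: assume the claim holds for n = m, so T(m) = 4m/(m + 1).
Then T(m+1) = T(m) + (4/((m + 1)(m + 2))) = (4m/(m + 1)) + (4/((m + 1)(m + 2))).
Simplifying, T(m+1) = 4(m + 1)/(m + 2) = 4(m+1)/((m+1) + 1),
which is the closed form with n = m+1.
This completes the induction.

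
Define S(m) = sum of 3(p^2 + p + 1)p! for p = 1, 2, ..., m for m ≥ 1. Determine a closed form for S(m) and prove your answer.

S(m) = (3m + 3)(m + 1)! - 3

We claim S(m) = (3m + 3)(m + 1)! - 3 for all m ≥ 1.
For the base case m = 1: S(1) = 9, and the closed form gives 9. They agree.
Inductive step: assume the claim holds for m = p, so S(p) = (3p + 3)(p + 1)! - 3.
Then S(p+1) = S(p) + (3(p^2 + 3p + 3)(p + 1)!) = ((3p + 3)(p + 1)! - 3) + (3(p^2 + 3p + 3)(p + 1)!).
Simplifying, S(p+1) = (3(p+1) + 3)((p+1) + 1)! - 3,
which is the closed form with m = p+1.
Hence, by induction on m, the claim holds for every m ≥ 1.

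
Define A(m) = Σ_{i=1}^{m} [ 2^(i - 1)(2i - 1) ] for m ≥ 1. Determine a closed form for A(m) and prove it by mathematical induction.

A(m) = 2^m(2m - 3) + 3

We claim A(m) = 2^m(2m - 3) + 3 for all m ≥ 1.
For the base case m = 1: A(1) = 1, and the closed form gives 1. They agree.
Suppose the result is true for m = i, so A(i) = 2^i(2i - 3) + 3.
Then A(i+1) = A(i) + (2^i(2i + 1)) = (2^i(2i - 3) + 3) + (2^i(2i + 1)).
Simplifying, A(i+1) = -2^(i + 1) + 2^(i + 2)i + 3 = 2^(i+1)(2(i+1) - 3) + 3,
which is the closed form with m = i+1.
Hence, by induction on m, the claim holds for every m ≥ 1.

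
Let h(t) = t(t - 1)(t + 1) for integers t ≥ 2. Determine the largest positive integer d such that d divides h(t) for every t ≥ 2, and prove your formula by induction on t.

Computing the first values: h(2) = 6 and h(3) = 24; gcd(6, 24) = 6, so d ≤ 6.
We prove 6 | t(t - 1)(t + 1) for all t ≥ 2 by induction on t.
Base case (t = 2): h(2) = 6 = 6·(1), so 6 | h(2).
Suppose the result is true for t = m, i.e. 6 | h(m). Then
h(m+1) − h(m) = m·(m+1)·(m+2) − (m-1)·m·(m+1) = m·(m+1)·[(m+2) − (m-1)] = 3·m·(m+1). The product of 2 consecutive integers is divisible by (2)! = 2, so h(m+1) − h(m) is divisible by 3·2 = 6. By the inductive hypothesis 6 | h(m), hence 6 | h(m+1).
By induction, the statement is established for all t ≥ 2.
Therefore the largest such d is 6.

d = 6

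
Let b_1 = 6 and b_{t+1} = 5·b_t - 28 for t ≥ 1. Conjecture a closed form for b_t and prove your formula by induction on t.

Computing the first terms: b_1 = 6, b_2 = 2, b_3 = -18. This suggests b_t = -5^(t - 1) + 7.
Base case (t = 1): the formula gives 6 = 6 = b_1.
Suppose the result is true for t = j, so b_j = -5^(j - 1) + 7.
Then b_{j+1} = 5·b_j - 28 = 5·(-5^(j - 1) + 7) - 28 = -5^j + 7 = -5^((j+1) - 1) + 7,
which is the claimed formula at t = j+1.
By induction, the statement is established for all t ≥ 1.

b_t = -5^(t - 1) + 7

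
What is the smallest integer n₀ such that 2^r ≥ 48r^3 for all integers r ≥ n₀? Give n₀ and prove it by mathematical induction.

At r = 18: 262144 < 279936, so the inequality fails and n₀ ≥ 19. We prove 2^r ≥ 48r^3 for all r ≥ 19.
When r = 19: 2^r = 524288 and 48r^3 = 329232, so 524288 ≥ 329232.
Inductive step: assume the claim holds for r = j, so 2^j ≥ 48j^3.
Then 2^(j + 1) = 2·(2^j) ≥ 2·(48j^3).
Also, for j ≥ 19 we have 2·(48j^3) ≥ 48(j+1)^3, since 2 ≥ (1 + 1/j)^3 for all j ≥ 19.
Combining, 2^(j + 1) ≥ 48(j+1)^3.
By induction, the statement is established for all r ≥ 19.
Hence the smallest such n₀ is 19.

n₀ = 19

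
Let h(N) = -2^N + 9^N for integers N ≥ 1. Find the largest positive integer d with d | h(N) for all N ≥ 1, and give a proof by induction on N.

Computing the first values: h(1) = 7 and h(2) = 77; gcd(7, 77) = 7, so d ≤ 7.
We prove 7 | -2^N + 9^N for all N ≥ 1 by induction on N.
When N = 1: h(1) = 7 = 7·(1), so 7 | h(1).
Inductive step: assume the claim holds for N = i, i.e. 7 | h(i). Then
9^{i+1} − 2^{i+1} = 9·9^i − 2·2^i = 9·(9^i − 2^i) + (7)·2^i. The first term is divisible by 7 by the inductive hypothesis, and the second term (7)·2^i is divisible by 7 since 7 | 7. Hence 7 | h(i+1).
By the principle of mathematical induction, the result holds for all N ≥ 1.
Therefore the largest such d is 7.

d = 7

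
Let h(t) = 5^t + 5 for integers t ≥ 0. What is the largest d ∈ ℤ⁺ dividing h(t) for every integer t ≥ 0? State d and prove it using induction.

Computing the first values: h(0) = 6 and h(1) = 10; gcd(6, 10) = 2, so d ≤ 2.
We prove 2 | 5^t + 5 for all t ≥ 0 by induction on t.
When t = 0: h(0) = 6 = 2·(3), so 2 | h(0).
Suppose the result is true for t = m, i.e. 2 | h(m). Then
h(m+1) = 5^(m+1) + 5 = 5·(5^m + 5) - 20 = 5·h(m) - 20. The first term is divisible by 2 by the inductive hypothesis, and -20 is divisible by 2. Hence 2 | h(m+1).
This completes the induction.
Therefore the largest such d is 2.

d = 2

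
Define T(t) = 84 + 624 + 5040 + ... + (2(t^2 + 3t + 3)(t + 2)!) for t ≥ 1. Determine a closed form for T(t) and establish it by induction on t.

T(t) = (2t + 2)(t + 3)! - 12

We claim T(t) = (2t + 2)(t + 3)! - 12 for all t ≥ 1.
For the base case t = 1: T(1) = 84, and the closed form gives 84. They agree.
For the inductive step, assume it holds for an arbitrary p ≥ 1, so T(p) = (2p + 2)(p + 3)! - 12.
Then T(p+1) = T(p) + (2(p^2 + 5p + 7)(p + 3)!) = ((2p + 2)(p + 3)! - 12) + (2(p^2 + 5p + 7)(p + 3)!).
Simplifying, T(p+1) = (2(p+1) + 2)((p+1) + 3)! - 12,
which is the closed form with t = p+1.
By induction, the statement is established for all t ≥ 1.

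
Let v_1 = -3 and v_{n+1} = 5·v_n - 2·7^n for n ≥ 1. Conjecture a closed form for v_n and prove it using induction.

v_n = 4·5^(n - 1) - 7^n

Computing the first terms: v_1 = -3, v_2 = -29, v_3 = -243. This suggests v_n = 4·5^(n - 1) - 7^n.
When n = 1: the formula gives -3 = -3 = v_1.
Suppose the result is true for n = m, so v_m = 4·5^(m - 1) - 7^m.
Then v_{m+1} = 5·v_m - 2·7^m = 5·(4·5^(m - 1) - 7^m) - 2·7^m = 4·5^m - 7^(m + 1) = 4·5^((m+1) - 1) - 7^(m+1),
which is the claimed formula at n = m+1.
This completes the induction.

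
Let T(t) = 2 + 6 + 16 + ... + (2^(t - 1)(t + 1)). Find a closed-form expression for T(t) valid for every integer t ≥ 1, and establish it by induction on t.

We claim T(t) = 2^t·t for all t ≥ 1.
When t = 1: T(1) = 2, and the closed form gives 2. They agree.
Inductive step: suppose the statement holds for some m ≥ 1, so T(m) = 2^m·m.
Then T(m+1) = T(m) + (2^m(m + 2)) = (2^m·m) + (2^m(m + 2)).
Simplifying, T(m+1) = 2^(m + 1)(m + 1) = 2^(m+1)·(m+1),
which is the closed form with t = m+1.
Hence, by induction on t, the claim holds for every t ≥ 1.

T(t) = 2^t·t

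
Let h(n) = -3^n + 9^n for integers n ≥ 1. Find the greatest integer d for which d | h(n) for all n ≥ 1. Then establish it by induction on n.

d = 6

Computing the first values: h(1) = 6 and h(2) = 72; gcd(6, 72) = 6, so d ≤ 6.
We prove 6 | -3^n + 9^n for all n ≥ 1 by induction on n.
Base case (n = 1): h(1) = 6 = 6·(1), so 6 | h(1).
Suppose the result is true for n = j, i.e. 6 | h(j). Then
9^{j+1} − 3^{j+1} = 9·9^j − 3·3^j = 9·(9^j − 3^j) + (6)·3^j. The first term is divisible by 6 by the inductive hypothesis, and the second term (6)·3^j is divisible by 6 since 6 | 6. Hence 6 | h(j+1).
By the principle of mathematical induction, the result holds for all n ≥ 1.
Therefore the largest such d is 6.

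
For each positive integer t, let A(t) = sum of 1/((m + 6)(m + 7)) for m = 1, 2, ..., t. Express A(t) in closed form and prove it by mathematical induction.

A(t) = t/(7(t + 7))

We claim A(t) = t/(7(t + 7)) for all t ≥ 1.
Base step (t = 1): A(1) = 1/56, and the closed form gives 1/56. They agree.
For the inductive step, assume it holds for an arbitrary m ≥ 1, so A(m) = m/(7(m + 7)).
Then A(m+1) = A(m) + (1/((m + 7)(m + 8))) = (m/(7(m + 7))) + (1/((m + 7)(m + 8))).
Simplifying, A(m+1) = (m + 1)/(7(m + 8)) = (m+1)/(7((m+1) + 7)),
which is the closed form with t = m+1.
By induction, the statement is established for all t ≥ 1.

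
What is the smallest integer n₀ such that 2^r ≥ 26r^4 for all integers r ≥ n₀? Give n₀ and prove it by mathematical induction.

At r = 22: 4194304 < 6090656, so the inequality fails and n₀ ≥ 23. We prove 2^r ≥ 26r^4 for all r ≥ 23.
When r = 23: 2^r = 8388608 and 26r^4 = 7275866, so 8388608 ≥ 7275866.
Suppose the result is true for r = m, so 2^m ≥ 26m^4.
Then 2^(m + 1) = 2·(2^m) ≥ 2·(26m^4).
Also, for m ≥ 23 we have 2·(26m^4) ≥ 26(m+1)^4, since 2 ≥ (1 + 1/m)^4 for all m ≥ 23.
Combining, 2^(m + 1) ≥ 26(m+1)^4.
By induction, the statement is established for all r ≥ 23.
Hence the smallest such n₀ is 23.

n₀ = 23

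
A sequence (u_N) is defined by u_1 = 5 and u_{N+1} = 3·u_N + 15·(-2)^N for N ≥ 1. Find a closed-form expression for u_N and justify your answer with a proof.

u_N = -3(-2)^N - 3^(N - 1)

Computing the first terms: u_1 = 5, u_2 = -15, u_3 = 15. This suggests u_N = -3(-2)^N - 3^(N - 1).
For the base case N = 1: the formula gives 5 = 5 = u_1.
Inductive step: suppose the statement holds for some r ≥ 1, so u_r = -3(-2)^r - 3^(r - 1).
Then u_{r+1} = 3·u_r + 15·(-2)^r = 3·(-3(-2)^r - 3^(r - 1)) + 15·(-2)^r = -3(-2)^(r + 1) - 3^r = -3(-2)^(r+1) - 3^((r+1) - 1),
which is the claimed formula at N = r+1.
By the principle of mathematical induction, the result holds for all N ≥ 1.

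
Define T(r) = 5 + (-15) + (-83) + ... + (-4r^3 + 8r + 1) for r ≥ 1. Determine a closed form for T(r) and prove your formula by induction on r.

T(r) = -r(r^3 + 2r^2 - 3r - 5)

We claim T(r) = -r(r^3 + 2r^2 - 3r - 5) for all r ≥ 1.
Base step (r = 1): T(1) = 5, and the closed form gives 5. They agree.
Inductive step: assume the claim holds for r = m, so T(m) = m(-m^3 - 2m^2 + 3m + 5).
Then T(m+1) = T(m) + (8m - 4(m + 1)^3 + 9) = (m(-m^3 - 2m^2 + 3m + 5)) + (8m - 4(m + 1)^3 + 9).
Simplifying, T(m+1) = -(m + 1)(m^3 + 5m^2 + 4m - 5) = -(m+1)((m+1)^3 + 2(m+1)^2 - 3(m+1) - 5),
which is the closed form with r = m+1.
Hence, by induction on r, the claim holds for every r ≥ 1.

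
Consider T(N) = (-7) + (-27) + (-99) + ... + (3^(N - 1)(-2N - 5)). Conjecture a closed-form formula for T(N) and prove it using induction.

T(N) = -3^N(N + 2) + 2

We claim T(N) = -3^N(N + 2) + 2 for all N ≥ 1.
Base step (N = 1): T(1) = -7, and the closed form gives -7. They agree.
Inductive step: assume the claim holds for N = m, so T(m) = -3^m(m + 2) + 2.
Then T(m+1) = T(m) + (3^m(-2m - 7)) = (-3^m(m + 2) + 2) + (3^m(-2m - 7)).
Simplifying, T(m+1) = -3^(m + 1)m - 3^(m + 2) + 2 = -3^(m+1)((m+1) + 2) + 2,
which is the closed form with N = m+1.
By induction, the statement is established for all N ≥ 1.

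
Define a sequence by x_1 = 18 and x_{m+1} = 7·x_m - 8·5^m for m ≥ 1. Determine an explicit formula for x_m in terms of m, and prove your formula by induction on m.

Computing the first terms: x_1 = 18, x_2 = 86, x_3 = 402. This suggests x_m = 4·5^m - 2·7^(m - 1).
For the base case m = 1: the formula gives 18 = 18 = x_1.
For the inductive step, assume it holds for an arbitrary i ≥ 1, so x_i = 4·5^i - 2·7^(i - 1).
Then x_{i+1} = 7·x_i - 8·5^i = 7·(4·5^i - 2·7^(i - 1)) - 8·5^i = 4·5^(i + 1) - 2·7^i = 4·5^(i+1) - 2·7^((i+1) - 1),
which is the claimed formula at m = i+1.
Hence, by induction on m, the claim holds for every m ≥ 1.

x_m = 4·5^m - 2·7^(m - 1)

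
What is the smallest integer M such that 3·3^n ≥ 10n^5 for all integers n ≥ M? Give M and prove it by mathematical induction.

M = 13

At n = 12: 1594323 < 2488320, so the inequality fails and M ≥ 13. We prove 3·3^n ≥ 10n^5 for all n ≥ 13.
Base case (n = 13): 3·3^n = 4782969 and 10n^5 = 3712930, so 4782969 ≥ 3712930.
Suppose the result is true for n = j, so 3·3^j ≥ 10j^5.
Then 3·3^(j + 1) = 3·(3·3^j) ≥ 3·(10j^5).
Also, for j ≥ 13 we have 3·(10j^5) ≥ 10(j+1)^5, since 3 ≥ (1 + 1/j)^5 for all j ≥ 13.
Combining, 3·3^(j + 1) ≥ 10(j+1)^5.
Hence, by induction on n, the claim holds for every n ≥ 13.
Hence the smallest such M is 13.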